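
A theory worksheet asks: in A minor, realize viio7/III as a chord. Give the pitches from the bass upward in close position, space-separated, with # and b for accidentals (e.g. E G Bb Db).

B D F Ab

The slash marks an applied leading-tone chord: viio of III. In A minor, III is C, so the leading tone to it is B, a half step below.
Building a fully diminished seventh chord on B gives B-D-F-Ab.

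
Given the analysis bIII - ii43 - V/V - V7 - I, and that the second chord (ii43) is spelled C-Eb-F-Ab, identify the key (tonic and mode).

Eb major

The anchor chord is a minor seventh chord on F, labeled ii43.
If F is scale degree 2 and the mode makes that degree carry a minor seventh chord, the tonic is Eb and the mode is major.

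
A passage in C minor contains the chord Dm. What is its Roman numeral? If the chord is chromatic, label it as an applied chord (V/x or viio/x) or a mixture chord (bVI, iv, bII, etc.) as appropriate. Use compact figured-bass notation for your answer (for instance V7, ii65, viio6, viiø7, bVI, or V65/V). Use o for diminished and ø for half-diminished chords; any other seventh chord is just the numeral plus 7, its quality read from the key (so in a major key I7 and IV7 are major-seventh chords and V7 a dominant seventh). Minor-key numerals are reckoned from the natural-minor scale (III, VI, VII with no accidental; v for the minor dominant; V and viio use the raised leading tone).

ii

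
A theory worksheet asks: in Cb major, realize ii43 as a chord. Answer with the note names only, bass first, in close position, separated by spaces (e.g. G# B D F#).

Ab Cb Db Fb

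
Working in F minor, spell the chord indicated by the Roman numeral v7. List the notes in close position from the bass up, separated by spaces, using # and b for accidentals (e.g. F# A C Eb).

C Eb G Bb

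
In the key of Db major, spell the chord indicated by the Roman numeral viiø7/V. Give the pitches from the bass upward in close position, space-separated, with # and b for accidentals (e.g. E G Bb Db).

The slash marks an applied leading-tone chord: viio of V. In Db major, V is Ab, so the leading tone to it is G, a half step below.
Building a half-diminished seventh chord on G gives G-Bb-Db-F.

G Bb Db F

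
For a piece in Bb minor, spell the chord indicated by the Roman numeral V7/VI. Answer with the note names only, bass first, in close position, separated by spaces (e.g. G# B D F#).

V7/VI is a secondary dominant — the dominant seventh of VI. VI in Bb minor is Gb, so the applied chord's root is Db, a perfect fifth above.
Building a dominant seventh chord on Db gives Db-F-Ab-Cb.

Db F Ab Cb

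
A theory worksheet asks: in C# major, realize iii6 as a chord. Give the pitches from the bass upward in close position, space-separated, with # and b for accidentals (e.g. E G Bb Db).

The numeral's case and figure indicate a minor triad. In C# major its root, the third degree, is E#.
That chord is spelled E#-G#-B#.
With the 6 figure the chord is in first inversion; from the bass G# upward in close position it reads G#-B#-E#.

G# B# E#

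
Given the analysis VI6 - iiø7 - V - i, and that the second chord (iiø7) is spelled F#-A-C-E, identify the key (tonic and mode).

E minor

iiø7 is given as F#-A-C-E — a half-diminished seventh chord with root F#.
iiø7 on F# implies F# is the supertonic; that puts the tonic at E, and the lowercase numeral fits minor mode.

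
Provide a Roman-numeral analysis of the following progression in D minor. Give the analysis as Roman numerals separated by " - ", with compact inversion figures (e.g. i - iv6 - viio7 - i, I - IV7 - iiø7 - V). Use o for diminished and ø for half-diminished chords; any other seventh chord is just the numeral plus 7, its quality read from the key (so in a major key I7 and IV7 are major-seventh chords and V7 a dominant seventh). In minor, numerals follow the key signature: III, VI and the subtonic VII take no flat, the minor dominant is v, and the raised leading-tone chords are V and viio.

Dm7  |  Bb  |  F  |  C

Dm7: root D is the tonic; minor seventh chord there is i7.
Bb: root Bb is the submediant; major triad there is VI.
F has root F, degree 3 in D minor, so III.
C: major triad on C = scale degree 7 → VII.

i7 - VI - III - VII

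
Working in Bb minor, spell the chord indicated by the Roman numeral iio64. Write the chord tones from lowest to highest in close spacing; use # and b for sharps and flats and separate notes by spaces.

The numeral's case and figure indicate a diminished triad. In Bb minor its root, scale degree 2, is C.
Stacking thirds from C gives C-Eb-Gb.
The figured bass 64 indicates second inversion, placing the fifth (Gb) in the bass: Gb-C-Eb.

Gb C Eb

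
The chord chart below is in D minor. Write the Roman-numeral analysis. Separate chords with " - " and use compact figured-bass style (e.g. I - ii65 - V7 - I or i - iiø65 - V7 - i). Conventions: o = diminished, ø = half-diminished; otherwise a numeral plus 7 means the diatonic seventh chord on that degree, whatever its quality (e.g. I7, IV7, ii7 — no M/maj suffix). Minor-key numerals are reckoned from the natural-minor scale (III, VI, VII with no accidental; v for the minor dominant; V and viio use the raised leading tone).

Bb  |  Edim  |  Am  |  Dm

VI - iio - v - i

Bb: root Bb is the submediant; major triad there is VI.
Edim has root E, degree 2 in D minor, so iio.
Am has root A, degree 5 in D minor, so v.
Dm has root D, degree 1 in D minor, so i.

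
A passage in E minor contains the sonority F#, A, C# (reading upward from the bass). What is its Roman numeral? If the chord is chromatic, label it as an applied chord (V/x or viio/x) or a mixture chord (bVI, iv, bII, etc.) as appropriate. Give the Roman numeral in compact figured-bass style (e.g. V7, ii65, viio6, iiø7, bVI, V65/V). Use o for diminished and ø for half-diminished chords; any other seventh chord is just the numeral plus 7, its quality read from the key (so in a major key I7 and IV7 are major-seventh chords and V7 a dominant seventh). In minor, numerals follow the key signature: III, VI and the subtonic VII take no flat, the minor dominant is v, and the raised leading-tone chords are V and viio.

ii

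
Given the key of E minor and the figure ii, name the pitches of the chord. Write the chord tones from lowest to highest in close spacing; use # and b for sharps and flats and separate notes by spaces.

F# A C#

ii is the minor supertonic, borrowed from the parallel major (the Dorian ii). In E minor that root is F#.
So the chord is F#-A-C#, a minor triad.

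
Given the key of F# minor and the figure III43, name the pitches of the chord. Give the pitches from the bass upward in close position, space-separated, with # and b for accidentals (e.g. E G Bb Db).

E G# A C#

The numeral's case and figure indicate a major seventh chord. In F# minor its root, the mediant, is A.
Stacking thirds from A gives A-C#-E-G#.
With the 43 figure the chord is in second inversion; from the bass E upward in close position it reads E-G#-A-C#.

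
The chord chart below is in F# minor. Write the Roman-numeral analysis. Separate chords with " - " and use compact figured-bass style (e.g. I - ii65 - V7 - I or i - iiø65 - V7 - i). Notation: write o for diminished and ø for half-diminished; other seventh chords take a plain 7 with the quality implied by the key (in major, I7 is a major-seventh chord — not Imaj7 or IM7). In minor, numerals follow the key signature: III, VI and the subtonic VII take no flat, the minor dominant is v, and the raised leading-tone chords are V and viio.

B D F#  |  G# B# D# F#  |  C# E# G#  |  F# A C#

iv - V7/V - V - i

B-D-F# has root B, degree 4 in F# minor, so iv.
G#-B#-D#-F#: chromatic; G# is V of V, so V7/V.
C#-E#-G#: root C# is the dominant; major triad there is V.
F#-A-C# has root F#, degree 1 in F# minor, so i.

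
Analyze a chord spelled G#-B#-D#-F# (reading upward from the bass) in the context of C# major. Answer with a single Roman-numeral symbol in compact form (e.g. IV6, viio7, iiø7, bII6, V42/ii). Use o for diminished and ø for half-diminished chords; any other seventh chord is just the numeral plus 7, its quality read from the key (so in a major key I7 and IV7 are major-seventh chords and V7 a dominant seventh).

V7

Stacked in thirds the chord is G#-B#-D#-F#: a dominant seventh chord on G#.
G# is scale degree 5 in C# major, and a dominant seventh chord on that degree is written V7.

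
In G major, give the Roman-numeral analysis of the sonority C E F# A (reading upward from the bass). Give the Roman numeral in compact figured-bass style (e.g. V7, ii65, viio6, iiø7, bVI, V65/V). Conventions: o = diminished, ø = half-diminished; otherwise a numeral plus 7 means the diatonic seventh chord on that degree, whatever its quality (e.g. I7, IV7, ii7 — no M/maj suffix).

viiø43

The pitches F#-A-C-E form a half-diminished seventh chord rooted on F#.
F# is scale degree 7 in G major, and a half-diminished seventh chord on that degree is written viiø7.
With C in the bass the chord is in second inversion, so the figured bass is 43.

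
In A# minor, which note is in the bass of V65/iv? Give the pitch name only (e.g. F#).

The applied chord V65/iv is rooted on A#: A#-C##-E#-G#.
The figure 65 means first inversion — the third is in the bass.

C##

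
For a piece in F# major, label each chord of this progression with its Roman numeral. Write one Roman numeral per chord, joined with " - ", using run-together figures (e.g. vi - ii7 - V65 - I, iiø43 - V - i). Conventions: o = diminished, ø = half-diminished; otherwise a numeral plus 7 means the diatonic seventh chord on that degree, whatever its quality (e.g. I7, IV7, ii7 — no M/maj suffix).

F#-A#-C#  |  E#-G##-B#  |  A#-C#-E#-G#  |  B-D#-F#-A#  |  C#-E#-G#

F#-A#-C#: major triad on F# = scale degree 1 → I.
E#-G##-B# is the secondary dominant of iii (major triad on E#): V/iii.
A#-C#-E#-G#: minor seventh chord on A# = scale degree 3 → iii7.
B-D#-F#-A#: root B is the subdominant; major seventh chord there is IV7.
C#-E#-G#: root C# is the dominant; major triad there is V.

I - V/iii - iii7 - IV7 - V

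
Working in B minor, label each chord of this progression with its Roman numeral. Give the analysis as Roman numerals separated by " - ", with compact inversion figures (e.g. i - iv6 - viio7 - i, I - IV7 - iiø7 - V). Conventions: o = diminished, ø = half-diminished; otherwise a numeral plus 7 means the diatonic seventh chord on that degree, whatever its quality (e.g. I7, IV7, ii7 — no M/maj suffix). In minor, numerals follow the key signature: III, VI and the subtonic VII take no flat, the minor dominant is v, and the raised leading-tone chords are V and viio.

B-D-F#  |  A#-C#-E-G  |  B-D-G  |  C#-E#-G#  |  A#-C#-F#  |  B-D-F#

i - viio7 - VI6 - V/V - V6 - i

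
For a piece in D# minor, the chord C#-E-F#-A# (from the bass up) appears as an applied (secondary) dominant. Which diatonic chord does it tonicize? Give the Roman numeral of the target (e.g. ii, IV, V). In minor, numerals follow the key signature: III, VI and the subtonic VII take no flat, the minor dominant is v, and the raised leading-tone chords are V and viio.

The chord is a dominant seventh chord on F#.
A dominant resolves down a perfect fifth: F# → B. In D# minor, B is scale degree 6, i.e. VI.

VI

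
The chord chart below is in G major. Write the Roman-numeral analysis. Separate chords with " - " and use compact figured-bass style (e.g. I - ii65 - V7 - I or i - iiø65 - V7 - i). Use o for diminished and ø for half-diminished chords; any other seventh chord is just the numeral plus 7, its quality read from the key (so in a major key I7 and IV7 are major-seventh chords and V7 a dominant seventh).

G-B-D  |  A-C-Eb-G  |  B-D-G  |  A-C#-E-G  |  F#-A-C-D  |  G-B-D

G-B-D: root G is the tonic; major triad there is I.
A-C-Eb-G: half-diminished seventh chord on A — chromatic; iiø7 (borrowed from the parallel minor).
B-D-G: major triad on G = scale degree 1 → I6.
A-C#-E-G: chromatic; A is V of V, so V7/V.
F#-A-C-D has root D, degree 5 in G major, so V65.
G-B-D has root G, degree 1 in G major, so I.

I - iiø7 - I6 - V7/V - V65 - I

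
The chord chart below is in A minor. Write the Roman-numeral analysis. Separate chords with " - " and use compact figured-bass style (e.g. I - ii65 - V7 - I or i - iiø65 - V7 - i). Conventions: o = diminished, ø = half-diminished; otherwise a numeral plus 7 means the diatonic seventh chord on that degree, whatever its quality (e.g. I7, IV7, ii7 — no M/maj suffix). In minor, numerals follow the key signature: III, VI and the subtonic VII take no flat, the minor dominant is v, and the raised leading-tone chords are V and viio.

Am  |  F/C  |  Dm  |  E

Am: root A is the tonic; minor triad there is i.
F/C: root F is the submediant; major triad there is VI64.
Dm has root D, degree 4 in A minor, so iv.
E has root E, degree 5 in A minor, so V.

i - VI64 - iv - V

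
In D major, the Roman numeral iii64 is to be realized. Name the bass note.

iii in D major has root F#; the chord is F#-A-C#.
The figure 64 means second inversion — the fifth is in the bass.

C#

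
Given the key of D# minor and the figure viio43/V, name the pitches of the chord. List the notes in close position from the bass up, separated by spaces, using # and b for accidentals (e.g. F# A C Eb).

D# F# G## B#

The slash marks an applied leading-tone chord: viio of V. In D# minor, V is A#, so the leading tone to it is G##, a half step below.
Building a fully diminished seventh chord on G## gives G##-B#-D#-F#.
The figured bass 43 indicates second inversion, placing the fifth (D#) in the bass: D#-F#-G##-B#.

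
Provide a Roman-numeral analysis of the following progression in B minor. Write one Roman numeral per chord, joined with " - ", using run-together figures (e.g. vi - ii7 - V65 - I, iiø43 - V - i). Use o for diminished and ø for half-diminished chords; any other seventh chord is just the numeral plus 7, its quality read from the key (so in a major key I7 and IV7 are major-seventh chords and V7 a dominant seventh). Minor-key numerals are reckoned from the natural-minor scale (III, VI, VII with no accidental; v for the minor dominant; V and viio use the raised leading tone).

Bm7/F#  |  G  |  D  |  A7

i43 - VI - III - VII7

Bm7/F#: root B is the tonic; minor seventh chord there is i43.
G: major triad on G = scale degree 6 → VI.
D: root D is the mediant; major triad there is III.
A7: dominant seventh chord on A = scale degree 7 → VII7.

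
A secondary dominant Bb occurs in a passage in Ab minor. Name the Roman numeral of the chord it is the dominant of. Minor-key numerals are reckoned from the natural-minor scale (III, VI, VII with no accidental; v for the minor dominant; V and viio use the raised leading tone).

The chord is a major triad on Bb.
A dominant resolves down a perfect fifth: Bb → Eb. In Ab minor, Eb is scale degree 5, i.e. V.

V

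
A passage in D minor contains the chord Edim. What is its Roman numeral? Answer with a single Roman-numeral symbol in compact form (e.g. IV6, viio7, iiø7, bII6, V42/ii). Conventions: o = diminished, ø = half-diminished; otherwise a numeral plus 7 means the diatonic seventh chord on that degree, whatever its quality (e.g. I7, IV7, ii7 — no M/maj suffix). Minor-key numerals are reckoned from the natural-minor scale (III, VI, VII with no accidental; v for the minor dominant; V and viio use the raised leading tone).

Stacked in thirds the chord is E-G-Bb: a diminished triad on E.
In D minor, E is the supertonic; the diatonic diminished triad there is iio.

iio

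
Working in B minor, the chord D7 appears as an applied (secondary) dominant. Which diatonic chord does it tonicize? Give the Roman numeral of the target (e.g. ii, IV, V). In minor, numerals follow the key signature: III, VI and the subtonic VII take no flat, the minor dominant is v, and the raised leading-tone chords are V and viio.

VI

The chord is a dominant seventh chord on D.
A dominant resolves down a perfect fifth: D → G. In B minor, G is scale degree 6, i.e. VI.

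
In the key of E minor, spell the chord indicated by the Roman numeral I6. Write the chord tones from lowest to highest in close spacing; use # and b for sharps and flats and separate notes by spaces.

Scale degree 1 in E minor is E; here the chord built on it is altered to a major triad. I6 is the major tonic (Picardy third), borrowed from the parallel major.
So the chord is E-G#-B, a major triad.
The figured bass 6 indicates first inversion, placing the third (G#) in the bass: G#-B-E.

G# B E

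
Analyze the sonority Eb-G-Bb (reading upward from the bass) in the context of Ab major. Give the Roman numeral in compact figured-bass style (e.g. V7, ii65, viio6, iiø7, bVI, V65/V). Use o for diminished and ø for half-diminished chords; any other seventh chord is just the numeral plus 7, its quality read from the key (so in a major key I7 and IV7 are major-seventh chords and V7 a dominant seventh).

The pitches Eb-G-Bb form a major triad rooted on Eb.
In Ab major, Eb is the dominant; the diatonic major triad there is V.

V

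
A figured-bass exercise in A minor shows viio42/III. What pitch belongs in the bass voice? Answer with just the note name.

The applied chord viio42/III is rooted on B: B-D-F-Ab.
The figure 42 means third inversion — the seventh is in the bass.

Ab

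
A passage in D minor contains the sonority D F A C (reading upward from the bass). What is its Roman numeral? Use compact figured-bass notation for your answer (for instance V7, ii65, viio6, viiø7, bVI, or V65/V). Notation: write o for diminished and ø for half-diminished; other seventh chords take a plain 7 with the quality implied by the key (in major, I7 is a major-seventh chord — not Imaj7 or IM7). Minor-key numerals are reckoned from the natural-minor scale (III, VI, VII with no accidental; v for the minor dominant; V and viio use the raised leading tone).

Stacked in thirds the chord is D-F-A-C: a minor seventh chord on D.
In D minor, D is the tonic; the diatonic minor seventh chord there is i7.

i7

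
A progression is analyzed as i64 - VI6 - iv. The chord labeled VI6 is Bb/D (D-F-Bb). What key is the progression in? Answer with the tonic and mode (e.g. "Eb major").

D minor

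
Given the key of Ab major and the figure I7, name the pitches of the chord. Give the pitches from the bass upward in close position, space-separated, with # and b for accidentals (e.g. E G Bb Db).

The numeral's case and figure indicate a major seventh chord. In Ab major its root, scale degree 1, is Ab.
That chord is spelled Ab-C-Eb-G.

Ab C Eb G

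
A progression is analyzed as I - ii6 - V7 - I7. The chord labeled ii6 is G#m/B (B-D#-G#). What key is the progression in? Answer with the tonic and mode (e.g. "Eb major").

F# major

The chord G#m/B is a minor triad rooted on G#; its label is ii6.
ii6 on G# implies G# is the supertonic; that puts the tonic at F#, and the lowercase numeral fits major mode.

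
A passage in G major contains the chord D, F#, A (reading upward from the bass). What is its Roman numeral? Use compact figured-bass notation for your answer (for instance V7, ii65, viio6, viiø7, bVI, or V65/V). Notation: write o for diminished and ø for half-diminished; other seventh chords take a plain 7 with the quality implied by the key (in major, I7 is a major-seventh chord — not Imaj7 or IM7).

The pitches D-F#-A form a major triad rooted on D.
D is scale degree 5 in G major, and a major triad on that degree is written V.

V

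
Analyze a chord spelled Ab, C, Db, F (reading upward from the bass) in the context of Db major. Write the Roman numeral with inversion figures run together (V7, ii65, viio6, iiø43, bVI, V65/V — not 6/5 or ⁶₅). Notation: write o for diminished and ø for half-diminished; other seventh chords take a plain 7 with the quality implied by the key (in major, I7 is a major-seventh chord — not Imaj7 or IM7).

I43

Stacked in thirds the chord is Db-F-Ab-C: a major seventh chord on Db.
In Db major, Db is the tonic; the diatonic major seventh chord there is I7.
With Ab in the bass the chord is in second inversion, so the figured bass is 43.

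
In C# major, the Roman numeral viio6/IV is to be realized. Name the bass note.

G#

The applied chord viio6/IV is rooted on E#: E#-G#-B.
The figure 6 means first inversion — the third is in the bass.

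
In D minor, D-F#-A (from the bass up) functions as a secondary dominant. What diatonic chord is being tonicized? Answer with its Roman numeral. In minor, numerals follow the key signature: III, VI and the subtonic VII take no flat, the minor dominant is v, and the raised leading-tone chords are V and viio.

iv

The chord is a major triad on D.
A dominant resolves down a perfect fifth: D → G. In D minor, G is scale degree 4, i.e. iv.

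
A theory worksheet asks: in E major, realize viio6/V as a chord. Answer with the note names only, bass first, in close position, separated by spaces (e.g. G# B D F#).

viio6/V is a secondary leading-tone chord. The target V is B in E major; the applied chord is rooted a semitone below, on A#.
Building a diminished triad on A# gives A#-C#-E.
With the 6 figure the chord is in first inversion; from the bass C# upward in close position it reads C#-E-A#.

C# E A#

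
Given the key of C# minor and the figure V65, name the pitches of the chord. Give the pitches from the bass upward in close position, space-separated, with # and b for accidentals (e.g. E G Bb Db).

B# D# F# G#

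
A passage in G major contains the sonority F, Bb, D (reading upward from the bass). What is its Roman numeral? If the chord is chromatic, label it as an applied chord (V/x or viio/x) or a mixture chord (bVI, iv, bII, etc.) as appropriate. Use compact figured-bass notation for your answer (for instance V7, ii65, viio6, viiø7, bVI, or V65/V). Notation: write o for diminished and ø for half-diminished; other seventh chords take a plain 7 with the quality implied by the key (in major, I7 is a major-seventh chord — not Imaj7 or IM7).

Stacked in thirds the chord is Bb-D-F: a major triad on Bb.
Bb is the lowered third degree of G major (diatonic 3 would be B). This is a major triad on the lowered third degree, borrowed from the parallel minor.
With F in the bass the chord is in second inversion, so the figured bass is 64.

bIII64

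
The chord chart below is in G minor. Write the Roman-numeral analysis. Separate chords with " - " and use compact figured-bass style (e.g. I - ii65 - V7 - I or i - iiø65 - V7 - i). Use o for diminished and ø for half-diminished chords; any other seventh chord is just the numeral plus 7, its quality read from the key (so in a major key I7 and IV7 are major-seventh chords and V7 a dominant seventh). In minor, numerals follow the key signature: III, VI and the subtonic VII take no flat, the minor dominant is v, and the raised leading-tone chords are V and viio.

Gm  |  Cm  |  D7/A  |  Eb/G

i - iv - V43 - VI6

Gm: root G is the tonic; minor triad there is i.
Cm: root C is the subdominant; minor triad there is iv.
D7/A has root D, degree 5 in G minor, so V43.
Eb/G has root Eb, degree 6 in G minor, so VI6.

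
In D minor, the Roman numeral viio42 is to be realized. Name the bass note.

Bb

viio in D minor has root C#; the chord is C#-E-G-Bb.
The figure 42 means third inversion — the seventh is in the bass.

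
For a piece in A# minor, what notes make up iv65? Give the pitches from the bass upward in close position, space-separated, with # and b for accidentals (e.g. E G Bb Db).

The numeral's case and figure indicate a minor seventh chord. In A# minor its root, scale degree 4, is D#.
That chord is spelled D#-F#-A#-C#.
With the 65 figure the chord is in first inversion; from the bass F# upward in close position it reads F#-A#-C#-D#.

F# A# C# D#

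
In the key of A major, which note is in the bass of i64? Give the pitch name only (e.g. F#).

i in A major has root A; the chord is A-C-E.
The figure 64 means second inversion — the fifth is in the bass.

E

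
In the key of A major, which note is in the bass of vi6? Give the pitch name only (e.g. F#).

A

vi in A major has root F#; the chord is F#-A-C#.
The figure 6 means first inversion — the third is in the bass.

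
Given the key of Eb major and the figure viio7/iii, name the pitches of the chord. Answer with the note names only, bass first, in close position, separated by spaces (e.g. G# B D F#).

F# A C Eb

The slash marks an applied leading-tone chord: viio of iii. In Eb major, iii is G, so the leading tone to it is F#, a half step below.
Building a fully diminished seventh chord on F# gives F#-A-C-Eb.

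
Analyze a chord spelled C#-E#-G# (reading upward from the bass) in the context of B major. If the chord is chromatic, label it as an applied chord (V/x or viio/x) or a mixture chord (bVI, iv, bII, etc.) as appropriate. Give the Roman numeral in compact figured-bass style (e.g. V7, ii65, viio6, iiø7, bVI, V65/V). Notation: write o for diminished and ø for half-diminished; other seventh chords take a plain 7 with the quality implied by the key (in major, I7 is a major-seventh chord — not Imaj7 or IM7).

Stacked in thirds the chord is C#-E#-G#: a major triad on C#.
C# is not a diatonic chord root with this quality in B major, but it lies a perfect fifth above F# (V), so the chord functions as an applied dominant of V.

V/V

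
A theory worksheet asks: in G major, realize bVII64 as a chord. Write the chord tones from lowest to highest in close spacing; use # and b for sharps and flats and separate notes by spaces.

bVII64 is a major triad on the lowered seventh degree (the subtonic), borrowed from the parallel minor. In G major that root is F.
So the chord is F-A-C.
The figured bass 64 indicates second inversion, placing the fifth (C) in the bass: C-F-A.

C F A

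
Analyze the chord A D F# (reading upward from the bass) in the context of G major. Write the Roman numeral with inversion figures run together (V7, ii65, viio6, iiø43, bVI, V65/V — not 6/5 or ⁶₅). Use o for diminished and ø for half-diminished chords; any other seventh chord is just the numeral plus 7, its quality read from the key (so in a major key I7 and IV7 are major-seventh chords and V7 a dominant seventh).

V64

The pitches D-F#-A form a major triad rooted on D.
In G major, D is the dominant; the diatonic major triad there is V.
With A in the bass the chord is in second inversion, so the figured bass is 64.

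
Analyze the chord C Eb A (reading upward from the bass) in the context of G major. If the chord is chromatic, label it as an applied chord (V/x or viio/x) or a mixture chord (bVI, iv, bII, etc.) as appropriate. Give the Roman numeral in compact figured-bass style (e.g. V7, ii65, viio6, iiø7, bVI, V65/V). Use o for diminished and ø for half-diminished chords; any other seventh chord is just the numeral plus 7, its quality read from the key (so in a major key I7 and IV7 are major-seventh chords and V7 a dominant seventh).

Stacked in thirds the chord is A-C-Eb: a diminished triad on A.
A is the second degree of G major. This is the diminished supertonic triad, borrowed from the parallel minor.
With C in the bass the chord is in first inversion, so the figured bass is 6.

iio6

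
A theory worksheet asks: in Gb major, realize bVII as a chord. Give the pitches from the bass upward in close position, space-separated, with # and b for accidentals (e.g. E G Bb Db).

Fb Ab Cb

Scale degree 7 in Gb major is F; lowering it a half step gives Fb. bVII is a major triad on the lowered seventh degree (the subtonic), borrowed from the parallel minor.
So the chord is Fb-Ab-Cb, a major triad.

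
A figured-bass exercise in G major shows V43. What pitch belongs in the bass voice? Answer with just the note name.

A

V in G major has root D; the chord is D-F#-A-C.
The figure 43 means second inversion — the fifth is in the bass.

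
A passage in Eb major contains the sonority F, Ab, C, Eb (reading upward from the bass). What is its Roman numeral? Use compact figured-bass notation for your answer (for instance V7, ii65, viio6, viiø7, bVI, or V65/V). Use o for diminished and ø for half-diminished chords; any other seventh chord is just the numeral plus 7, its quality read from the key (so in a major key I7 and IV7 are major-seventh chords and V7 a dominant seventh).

ii7

The pitches F-Ab-C-Eb form a minor seventh chord rooted on F.
In Eb major, F is the supertonic; the diatonic minor seventh chord there is ii7.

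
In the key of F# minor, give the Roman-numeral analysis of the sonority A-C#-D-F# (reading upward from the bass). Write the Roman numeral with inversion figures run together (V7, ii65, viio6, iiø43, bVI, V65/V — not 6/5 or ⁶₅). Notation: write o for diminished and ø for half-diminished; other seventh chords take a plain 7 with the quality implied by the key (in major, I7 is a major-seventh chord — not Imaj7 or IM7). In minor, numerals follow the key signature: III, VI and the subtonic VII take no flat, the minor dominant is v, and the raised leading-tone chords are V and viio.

VI43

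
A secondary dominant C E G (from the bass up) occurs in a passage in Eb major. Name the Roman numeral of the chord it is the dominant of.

The chord is a major triad on C.
A dominant resolves down a perfect fifth: C → F. In Eb major, F is scale degree 2, i.e. ii.

ii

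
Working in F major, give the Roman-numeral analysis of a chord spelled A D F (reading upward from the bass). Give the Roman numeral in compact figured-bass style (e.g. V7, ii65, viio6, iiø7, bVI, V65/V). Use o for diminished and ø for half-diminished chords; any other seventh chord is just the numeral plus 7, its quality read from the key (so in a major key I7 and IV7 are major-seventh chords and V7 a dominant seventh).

vi64

The pitches D-F-A form a minor triad rooted on D.
In F major, D is the submediant; the diatonic minor triad there is vi.
With A in the bass the chord is in second inversion, so the figured bass is 64.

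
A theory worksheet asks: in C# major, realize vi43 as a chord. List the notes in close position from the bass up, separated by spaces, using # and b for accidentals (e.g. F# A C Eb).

In C# major, scale degree 6 is A#, and the diatonic chord built there is a minor seventh chord.
Stacking thirds from A# gives A#-C#-E#-G#.
With the 43 figure the chord is in second inversion; from the bass E# upward in close position it reads E#-G#-A#-C#.

E# G# A# C#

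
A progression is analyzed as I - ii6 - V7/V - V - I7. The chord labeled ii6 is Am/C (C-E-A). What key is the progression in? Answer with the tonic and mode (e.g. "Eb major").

G major

ii6 is given as C-E-A — a minor triad with root A.
ii6 on A implies A is the supertonic; that puts the tonic at G, and the lowercase numeral fits major mode.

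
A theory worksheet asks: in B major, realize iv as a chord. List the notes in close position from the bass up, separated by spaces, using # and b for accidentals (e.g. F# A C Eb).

E G B

iv is the minor subdominant, borrowed from the parallel minor. In B major that root is E.
So the chord is E-G-B.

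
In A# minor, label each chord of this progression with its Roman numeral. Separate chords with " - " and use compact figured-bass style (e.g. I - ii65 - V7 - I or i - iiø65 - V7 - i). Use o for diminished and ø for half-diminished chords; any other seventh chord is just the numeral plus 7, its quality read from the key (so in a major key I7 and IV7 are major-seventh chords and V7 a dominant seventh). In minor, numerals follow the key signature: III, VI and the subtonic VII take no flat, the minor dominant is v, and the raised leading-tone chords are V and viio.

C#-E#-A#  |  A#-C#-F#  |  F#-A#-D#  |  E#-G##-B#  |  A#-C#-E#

i6 - VI6 - iv6 - V - i

C#-E#-A#: root A# is the tonic; minor triad there is i6.
A#-C#-F#: major triad on F# = scale degree 6 → VI6.
F#-A#-D# has root D#, degree 4 in A# minor, so iv6.
E#-G##-B# has root E#, degree 5 in A# minor, so V.
A#-C#-E# has root A#, degree 1 in A# minor, so i.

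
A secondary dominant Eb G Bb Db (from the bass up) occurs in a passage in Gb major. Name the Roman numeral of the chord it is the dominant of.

ii

The chord is a dominant seventh chord on Eb.
A dominant resolves down a perfect fifth: Eb → Ab. In Gb major, Ab is scale degree 2, i.e. ii.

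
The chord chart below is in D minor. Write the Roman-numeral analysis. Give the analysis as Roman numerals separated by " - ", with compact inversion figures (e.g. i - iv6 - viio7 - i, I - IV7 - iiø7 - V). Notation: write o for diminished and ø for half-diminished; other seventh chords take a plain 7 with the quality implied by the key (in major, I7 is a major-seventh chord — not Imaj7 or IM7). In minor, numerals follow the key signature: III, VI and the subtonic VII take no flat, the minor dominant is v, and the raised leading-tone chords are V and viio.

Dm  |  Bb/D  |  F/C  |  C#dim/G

i - VI6 - III64 - viio64

Dm: minor triad on D = scale degree 1 → i.
Bb/D: major triad on Bb = scale degree 6 → VI6.
F/C: root F is the mediant; major triad there is III64.
C#dim/G has root C#, degree 7 in D minor, so viio64.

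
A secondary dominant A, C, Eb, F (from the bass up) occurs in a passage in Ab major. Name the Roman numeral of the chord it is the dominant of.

ii

The chord is a dominant seventh chord on F.
A dominant resolves down a perfect fifth: F → Bb. In Ab major, Bb is scale degree 2, i.e. ii.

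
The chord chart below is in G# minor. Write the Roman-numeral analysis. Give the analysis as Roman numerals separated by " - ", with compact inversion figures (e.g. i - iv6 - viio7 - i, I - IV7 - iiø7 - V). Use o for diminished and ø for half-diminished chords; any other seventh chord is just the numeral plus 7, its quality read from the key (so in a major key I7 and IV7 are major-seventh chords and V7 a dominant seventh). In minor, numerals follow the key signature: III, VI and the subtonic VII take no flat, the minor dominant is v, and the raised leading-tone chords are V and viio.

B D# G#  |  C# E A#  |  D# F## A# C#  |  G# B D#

i6 - iio6 - V7 - i

B-D#-G#: minor triad on G# = scale degree 1 → i6.
C#-E-A# has root A#, degree 2 in G# minor, so iio6.
D#-F##-A#-C#: dominant seventh chord on D# = scale degree 5 → V7.
G#-B-D# has root G#, degree 1 in G# minor, so i.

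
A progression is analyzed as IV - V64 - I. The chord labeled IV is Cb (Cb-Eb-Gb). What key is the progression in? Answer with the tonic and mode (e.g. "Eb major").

Gb major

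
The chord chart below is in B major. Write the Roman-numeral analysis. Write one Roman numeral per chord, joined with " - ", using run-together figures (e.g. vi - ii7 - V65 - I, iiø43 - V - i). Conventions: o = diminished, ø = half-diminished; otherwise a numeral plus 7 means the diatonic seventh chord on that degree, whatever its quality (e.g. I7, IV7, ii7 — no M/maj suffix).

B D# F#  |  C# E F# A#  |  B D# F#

B-D#-F#: root B is the tonic; major triad there is I.
C#-E-F#-A#: root F# is the dominant; dominant seventh chord there is V43.
B-D#-F#: major triad on B = scale degree 1 → I.

I - V43 - I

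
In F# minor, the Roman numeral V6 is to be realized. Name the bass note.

E#

V in F# minor has root C#; the chord is C#-E#-G#.
The figure 6 means first inversion — the third is in the bass.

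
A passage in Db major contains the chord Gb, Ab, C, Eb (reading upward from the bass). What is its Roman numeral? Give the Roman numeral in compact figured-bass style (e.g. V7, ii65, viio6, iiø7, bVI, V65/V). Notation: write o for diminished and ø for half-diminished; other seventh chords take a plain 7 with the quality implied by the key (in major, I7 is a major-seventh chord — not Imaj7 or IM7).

Stacked in thirds the chord is Ab-C-Eb-Gb: a dominant seventh chord on Ab.
Ab is scale degree 5 in Db major, and a dominant seventh chord on that degree is written V7.
With Gb in the bass the chord is in third inversion, so the figured bass is 42.

V42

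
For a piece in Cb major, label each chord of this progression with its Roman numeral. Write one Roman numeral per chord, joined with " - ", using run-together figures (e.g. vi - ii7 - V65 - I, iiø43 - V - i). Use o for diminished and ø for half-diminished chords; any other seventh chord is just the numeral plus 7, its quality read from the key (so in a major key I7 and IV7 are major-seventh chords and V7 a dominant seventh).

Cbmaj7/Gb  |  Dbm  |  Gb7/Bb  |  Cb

I43 - ii - V65 - I

Cbmaj7/Gb: major seventh chord on Cb = scale degree 1 → I43.
Dbm has root Db, degree 2 in Cb major, so ii.
Gb7/Bb: dominant seventh chord on Gb = scale degree 5 → V65.
Cb: root Cb is the tonic; major triad there is I.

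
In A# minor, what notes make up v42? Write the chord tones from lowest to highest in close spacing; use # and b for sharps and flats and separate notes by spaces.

The numeral's case and figure indicate a minor seventh chord. In A# minor its root, the dominant, is E#.
Stacking thirds from E# gives E#-G#-B#-D#.
The figured bass 42 indicates third inversion, placing the seventh (D#) in the bass: D#-E#-G#-B#.

D# E# G# B#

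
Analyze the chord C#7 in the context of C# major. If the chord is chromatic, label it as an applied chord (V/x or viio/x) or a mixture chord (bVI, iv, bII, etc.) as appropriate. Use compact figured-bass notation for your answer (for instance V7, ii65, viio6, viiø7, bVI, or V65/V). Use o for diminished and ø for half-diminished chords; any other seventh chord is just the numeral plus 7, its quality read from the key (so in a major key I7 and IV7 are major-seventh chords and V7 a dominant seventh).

The pitches C#-E#-G#-B form a dominant seventh chord rooted on C#.
C# is not a diatonic chord root with this quality in C# major, but it lies a perfect fifth above F# (IV), so the chord functions as an applied dominant of IV.

V7/IV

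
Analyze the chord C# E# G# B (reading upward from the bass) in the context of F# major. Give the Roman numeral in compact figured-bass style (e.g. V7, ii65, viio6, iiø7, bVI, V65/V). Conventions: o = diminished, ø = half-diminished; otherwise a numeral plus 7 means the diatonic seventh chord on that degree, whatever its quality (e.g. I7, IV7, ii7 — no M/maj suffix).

V7

Stacked in thirds the chord is C#-E#-G#-B: a dominant seventh chord on C#.
In F# major, C# is the dominant; the diatonic dominant seventh chord there is V7.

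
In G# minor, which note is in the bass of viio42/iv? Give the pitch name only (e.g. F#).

The applied chord viio42/iv is rooted on B#: B#-D#-F#-A.
The figure 42 means third inversion — the seventh is in the bass.

A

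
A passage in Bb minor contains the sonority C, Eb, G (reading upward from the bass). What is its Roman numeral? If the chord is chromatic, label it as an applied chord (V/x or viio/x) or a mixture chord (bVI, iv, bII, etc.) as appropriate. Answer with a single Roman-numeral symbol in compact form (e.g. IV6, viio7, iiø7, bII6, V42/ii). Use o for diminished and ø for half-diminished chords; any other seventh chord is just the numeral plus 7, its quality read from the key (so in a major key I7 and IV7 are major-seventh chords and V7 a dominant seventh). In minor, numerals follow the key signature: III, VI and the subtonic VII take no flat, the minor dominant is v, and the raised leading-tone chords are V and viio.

ii

Stacked in thirds the chord is C-Eb-G: a minor triad on C.
C is the second degree of Bb minor. This is the minor supertonic, borrowed from the parallel major (the Dorian ii).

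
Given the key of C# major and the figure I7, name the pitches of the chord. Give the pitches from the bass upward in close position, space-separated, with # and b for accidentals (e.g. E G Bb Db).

C# E# G# B#

In C# major, the tonic is C#, and the diatonic chord built there is a major seventh chord.
That chord is spelled C#-E#-G#-B#.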